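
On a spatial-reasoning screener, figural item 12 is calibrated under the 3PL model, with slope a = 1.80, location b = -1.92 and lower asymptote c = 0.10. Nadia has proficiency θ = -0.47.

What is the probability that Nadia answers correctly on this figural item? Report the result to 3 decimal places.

0.938

P(θ) = c + (1 − c) · 1 / (1 + exp(−a(θ − b)))
Exponent: 1.80 × (-0.47 − (-1.92)) = 2.6100
1/(1 + e^{-2.6100}) = 0.9315
P = 0.10 + 0.90 × 0.9315 = 0.9384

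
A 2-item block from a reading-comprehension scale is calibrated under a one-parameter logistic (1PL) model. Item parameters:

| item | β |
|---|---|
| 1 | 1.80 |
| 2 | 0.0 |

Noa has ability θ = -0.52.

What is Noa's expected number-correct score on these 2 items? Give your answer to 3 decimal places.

0.462

P(θ) = 1 / (1 + exp(−(θ − β)))
P_1 = 1/(1+e^{2.3200}) = 0.0895
P_2 = 1/(1+e^{0.5200}) = 0.3729
E[score] = 0.0895 + 0.3729 = 0.4623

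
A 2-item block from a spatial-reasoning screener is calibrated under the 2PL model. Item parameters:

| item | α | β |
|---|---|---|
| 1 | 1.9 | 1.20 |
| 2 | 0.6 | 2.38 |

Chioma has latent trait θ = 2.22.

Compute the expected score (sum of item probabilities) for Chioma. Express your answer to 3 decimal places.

1.350

P(θ) = 1 / (1 + exp(−α(θ − β)))
P_1 = 1/(1+e^{-1.9380}) = 0.8741
P_2 = 1/(1+e^{0.0960}) = 0.4760
E[score] = 0.8741 + 0.4760 = 1.3502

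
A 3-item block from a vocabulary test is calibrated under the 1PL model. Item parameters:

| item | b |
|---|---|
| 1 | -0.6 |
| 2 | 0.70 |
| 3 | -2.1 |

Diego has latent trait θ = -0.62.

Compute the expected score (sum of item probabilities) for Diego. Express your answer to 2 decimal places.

1.52

P(θ) = 1 / (1 + exp(−(θ − b)))
P_1 = 1/(1+e^{0.0200}) = 0.4950
P_2 = 1/(1+e^{1.3200}) = 0.2108
P_3 = 1/(1+e^{-1.4800}) = 0.8146
E[score] = 0.4950 + 0.2108 + 0.8146 = 1.5204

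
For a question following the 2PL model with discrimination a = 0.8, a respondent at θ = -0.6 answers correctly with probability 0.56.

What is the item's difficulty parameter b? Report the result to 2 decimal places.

-0.90

P(θ) = 1 / (1 + exp(−a(θ − b)))
logit(0.56) = ln(0.56/0.44) = 0.2412
b = θ − logit/(a) = -0.6 − 0.2412/0.8000 = -0.9015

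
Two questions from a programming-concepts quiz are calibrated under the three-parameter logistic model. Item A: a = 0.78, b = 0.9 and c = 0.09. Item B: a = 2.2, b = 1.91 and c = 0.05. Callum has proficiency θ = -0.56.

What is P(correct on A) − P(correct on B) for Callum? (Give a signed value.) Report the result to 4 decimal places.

P(θ) = c + (1 − c) · 1 / (1 + exp(−a(θ − b)))
P_A = 0.3107
P_B = 0.0541
P_A − P_B = 0.2566

0.2566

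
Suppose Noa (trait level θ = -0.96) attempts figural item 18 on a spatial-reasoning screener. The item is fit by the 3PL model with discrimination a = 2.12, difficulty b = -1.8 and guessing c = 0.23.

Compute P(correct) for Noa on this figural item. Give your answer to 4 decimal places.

0.8890

P(θ) = c + (1 − c) · 1 / (1 + exp(−a(θ − b)))
Exponent: 2.12 × (-0.96 − (-1.8)) = 1.7808
1/(1 + e^{-1.7808}) = 0.8558
P = 0.23 + 0.77 × 0.8558 = 0.8890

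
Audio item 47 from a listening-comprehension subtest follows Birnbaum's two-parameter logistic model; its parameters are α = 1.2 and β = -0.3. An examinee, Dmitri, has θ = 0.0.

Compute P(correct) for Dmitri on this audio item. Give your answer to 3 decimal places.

P(θ) = 1 / (1 + exp(−α(θ − β)))
Exponent: 1.2 × (0.0 − (-0.3)) = 0.3600
1/(1 + e^{-0.3600}) = 0.5890

0.589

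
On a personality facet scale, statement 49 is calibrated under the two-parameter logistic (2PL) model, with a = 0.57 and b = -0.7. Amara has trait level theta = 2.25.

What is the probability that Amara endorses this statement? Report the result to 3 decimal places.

P(theta) = 1 / (1 + exp(−a(theta − b)))
Exponent: 0.57 × (2.25 − (-0.7)) = 1.6815
1/(1 + e^{-1.6815}) = 0.8431

0.843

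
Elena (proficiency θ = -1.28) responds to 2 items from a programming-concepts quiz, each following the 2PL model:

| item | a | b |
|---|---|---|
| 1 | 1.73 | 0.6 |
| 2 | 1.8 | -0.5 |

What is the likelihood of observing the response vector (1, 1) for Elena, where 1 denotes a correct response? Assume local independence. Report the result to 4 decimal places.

P(θ) = 1 / (1 + exp(−a(θ − b)))
P_1 = 1/(1+e^{3.2524}) = 0.0372
P_2 = 1/(1+e^{1.4040}) = 0.1972
L = P_1 × P_2 = 0.0372 × 0.1972 = 0.00734

0.0073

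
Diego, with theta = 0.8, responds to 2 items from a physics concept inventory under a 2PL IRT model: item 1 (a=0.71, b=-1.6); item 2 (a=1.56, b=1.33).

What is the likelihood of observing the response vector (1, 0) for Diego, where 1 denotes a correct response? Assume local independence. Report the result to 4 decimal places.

P(theta) = 1 / (1 + exp(−a(theta − b)))
P_1 = 1/(1+e^{-1.7040}) = 0.8461
P_2 = 1/(1+e^{0.8268}) = 0.3043
L = P_1 × (1−P_2) = 0.8461 × 0.6957 = 0.58858

0.5886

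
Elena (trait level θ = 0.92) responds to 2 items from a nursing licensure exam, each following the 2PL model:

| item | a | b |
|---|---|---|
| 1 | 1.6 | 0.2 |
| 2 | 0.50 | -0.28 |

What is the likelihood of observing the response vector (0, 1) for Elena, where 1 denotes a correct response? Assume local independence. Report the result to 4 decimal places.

P(θ) = 1 / (1 + exp(−a(θ − b)))
P_1 = 1/(1+e^{-1.1520}) = 0.7599
P_2 = 1/(1+e^{-0.6000}) = 0.6457
L = (1−P_1) × P_2 = 0.2401 × 0.6457 = 0.15504

0.1550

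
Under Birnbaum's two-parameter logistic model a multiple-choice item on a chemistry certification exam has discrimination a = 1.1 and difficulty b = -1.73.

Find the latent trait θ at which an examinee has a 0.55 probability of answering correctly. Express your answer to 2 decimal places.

-1.55

P(θ) = 1 / (1 + exp(−a(θ − b)))
logit = ln(0.5500/0.4500) = 0.2007
θ = b + logit/(a) = -1.73 + 0.2007/1.1000 = -1.5476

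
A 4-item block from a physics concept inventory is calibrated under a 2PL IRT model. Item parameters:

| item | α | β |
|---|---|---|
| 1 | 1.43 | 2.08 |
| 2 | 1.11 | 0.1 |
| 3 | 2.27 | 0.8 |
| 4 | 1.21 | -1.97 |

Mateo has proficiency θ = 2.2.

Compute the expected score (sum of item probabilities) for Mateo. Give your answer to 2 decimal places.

3.41

P(θ) = 1 / (1 + exp(−α(θ − β)))
P_1 = 1/(1+e^{-0.1716}) = 0.5428
P_2 = 1/(1+e^{-2.3310}) = 0.9114
P_3 = 1/(1+e^{-3.1780}) = 0.9600
P_4 = 1/(1+e^{-5.0457}) = 0.9936
E[score] = 0.5428 + 0.9114 + 0.9600 + 0.9936 = 3.4078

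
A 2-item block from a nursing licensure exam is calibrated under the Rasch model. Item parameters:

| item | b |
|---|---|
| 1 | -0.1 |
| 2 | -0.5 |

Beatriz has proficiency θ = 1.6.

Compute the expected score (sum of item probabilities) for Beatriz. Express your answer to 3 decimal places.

P(θ) = 1 / (1 + exp(−(θ − b)))
P_1 = 1/(1+e^{-1.7000}) = 0.8455
P_2 = 1/(1+e^{-2.1000}) = 0.8909
E[score] = 0.8455 + 0.8909 = 1.7364

1.736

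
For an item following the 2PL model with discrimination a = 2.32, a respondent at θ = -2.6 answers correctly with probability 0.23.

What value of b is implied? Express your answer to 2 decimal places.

P(θ) = 1 / (1 + exp(−a(θ − b)))
logit(0.23) = ln(0.23/0.77) = -1.2083
b = θ − logit/(a) = -2.6 − (-1.2083)/2.3200 = -2.0792

-2.08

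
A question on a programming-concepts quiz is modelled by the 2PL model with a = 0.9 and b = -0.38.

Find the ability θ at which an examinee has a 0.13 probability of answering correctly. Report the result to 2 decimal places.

P(θ) = 1 / (1 + exp(−a(θ − b)))
logit = ln(0.1300/0.8700) = -1.9010
θ = b + logit/(a) = -0.38 + (-1.9010)/0.9000 = -2.4922

-2.49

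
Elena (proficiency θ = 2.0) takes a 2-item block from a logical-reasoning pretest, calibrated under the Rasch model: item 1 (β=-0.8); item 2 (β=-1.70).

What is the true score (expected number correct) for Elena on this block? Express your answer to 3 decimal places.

P(θ) = 1 / (1 + exp(−(θ − β)))
P_1 = 1/(1+e^{-2.8000}) = 0.9427
P_2 = 1/(1+e^{-3.7000}) = 0.9759
E[score] = 0.9427 + 0.9759 = 1.9185

1.919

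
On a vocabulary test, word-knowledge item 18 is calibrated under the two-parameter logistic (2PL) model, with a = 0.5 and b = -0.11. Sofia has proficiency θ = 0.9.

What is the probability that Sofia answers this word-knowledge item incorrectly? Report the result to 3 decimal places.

0.376

P(θ) = 1 / (1 + exp(−a(θ − b)))
Exponent: 0.5 × (0.9 − (-0.11)) = 0.5050
1/(1 + e^{-0.5050}) = 0.6236
P(incorrect) = 1 − 0.6236 = 0.3764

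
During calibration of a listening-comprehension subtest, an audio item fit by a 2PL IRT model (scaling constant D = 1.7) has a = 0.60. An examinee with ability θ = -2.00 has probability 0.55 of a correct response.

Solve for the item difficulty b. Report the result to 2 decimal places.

-2.20

P(θ) = 1 / (1 + exp(−D·a(θ − b)))
logit(0.55) = ln(0.55/0.45) = 0.2007
b = θ − logit/(1.7·a) = -2.00 − 0.2007/1.0200 = -2.1967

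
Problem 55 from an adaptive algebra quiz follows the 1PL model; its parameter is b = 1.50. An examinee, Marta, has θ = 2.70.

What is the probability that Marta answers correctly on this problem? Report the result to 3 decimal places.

P(θ) = 1 / (1 + exp(−(θ − b)))
Exponent: (2.70 − 1.50) = 1.2000
1/(1 + e^{-1.2000}) = 0.7685
P = 0.7685

0.769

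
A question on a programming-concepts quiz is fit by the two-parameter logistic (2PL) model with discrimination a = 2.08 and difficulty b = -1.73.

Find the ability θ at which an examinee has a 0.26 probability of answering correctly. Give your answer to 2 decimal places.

-2.23

P(θ) = 1 / (1 + exp(−a(θ − b)))
logit = ln(0.2600/0.7400) = -1.0460
θ = b + logit/(a) = -1.73 + (-1.0460)/2.0800 = -2.2329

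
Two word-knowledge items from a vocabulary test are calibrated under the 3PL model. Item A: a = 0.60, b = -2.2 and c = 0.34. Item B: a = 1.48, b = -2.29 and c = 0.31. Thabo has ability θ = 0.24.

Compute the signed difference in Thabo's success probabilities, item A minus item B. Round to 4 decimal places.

P(θ) = c + (1 − c) · 1 / (1 + exp(−a(θ − b)))
P_A = 0.8760
P_B = 0.9841
P_A − P_B = -0.1080

-0.1080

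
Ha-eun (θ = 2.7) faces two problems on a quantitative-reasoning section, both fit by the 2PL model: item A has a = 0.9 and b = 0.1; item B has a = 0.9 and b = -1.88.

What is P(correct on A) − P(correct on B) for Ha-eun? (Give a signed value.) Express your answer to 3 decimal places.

-0.072

P(θ) = 1 / (1 + exp(−a(θ − b)))
P_A = 0.9121
P_B = 0.9840
P_A − P_B = -0.0719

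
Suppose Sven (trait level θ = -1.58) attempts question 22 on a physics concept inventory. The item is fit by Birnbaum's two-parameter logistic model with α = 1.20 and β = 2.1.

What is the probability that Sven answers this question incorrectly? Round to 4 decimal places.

P(θ) = 1 / (1 + exp(−α(θ − β)))
Exponent: 1.20 × (-1.58 − 2.1) = -4.4160
1/(1 + e^{4.4160}) = 0.0119
P(incorrect) = 1 − 0.0119 = 0.9881

0.9881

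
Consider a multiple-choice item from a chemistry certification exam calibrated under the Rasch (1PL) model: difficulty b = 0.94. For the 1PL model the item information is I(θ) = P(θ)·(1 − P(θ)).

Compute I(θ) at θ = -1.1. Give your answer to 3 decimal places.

P = 1/(1+e^{2.0400}) = 0.1151
P(1−P) = 0.1151 × 0.8849 = 0.1018
I = P(1−P) = 0.10183

0.102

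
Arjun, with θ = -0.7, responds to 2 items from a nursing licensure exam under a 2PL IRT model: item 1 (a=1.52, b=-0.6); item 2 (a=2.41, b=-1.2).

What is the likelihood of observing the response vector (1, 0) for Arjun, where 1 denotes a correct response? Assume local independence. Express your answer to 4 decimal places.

0.1065

P(θ) = 1 / (1 + exp(−a(θ − b)))
P_1 = 1/(1+e^{0.1520}) = 0.4621
P_2 = 1/(1+e^{-1.2050}) = 0.7694
L = P_1 × (1−P_2) = 0.4621 × 0.2306 = 0.10655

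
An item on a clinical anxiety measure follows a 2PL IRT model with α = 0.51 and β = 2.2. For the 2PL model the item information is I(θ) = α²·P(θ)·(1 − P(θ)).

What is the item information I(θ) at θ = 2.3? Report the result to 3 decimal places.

0.065

P = 1/(1+e^{-0.0510}) = 0.5127
P(1−P) = 0.5127 × 0.4873 = 0.2498
I = α² × P(1−P) = 0.51² × 0.2498 = 0.06498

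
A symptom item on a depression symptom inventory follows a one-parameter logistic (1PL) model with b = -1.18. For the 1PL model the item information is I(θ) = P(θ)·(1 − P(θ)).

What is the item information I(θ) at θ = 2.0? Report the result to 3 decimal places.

P = 1/(1+e^{-3.1800}) = 0.9601
P(1−P) = 0.9601 × 0.0399 = 0.0383
I = P(1−P) = 0.03833

0.038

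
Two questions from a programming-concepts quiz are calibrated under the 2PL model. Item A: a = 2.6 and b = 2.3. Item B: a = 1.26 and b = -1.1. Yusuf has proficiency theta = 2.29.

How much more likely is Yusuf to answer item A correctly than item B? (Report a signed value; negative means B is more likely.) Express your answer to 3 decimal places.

P(theta) = 1 / (1 + exp(−a(theta − b)))
P_A = 0.4935
P_B = 0.9862
P_A − P_B = -0.4927

-0.493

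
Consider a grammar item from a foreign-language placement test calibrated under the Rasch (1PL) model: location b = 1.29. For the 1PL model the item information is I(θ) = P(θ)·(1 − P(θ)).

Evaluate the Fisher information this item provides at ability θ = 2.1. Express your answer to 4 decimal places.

P = 1/(1+e^{-0.8100}) = 0.6921
P(1−P) = 0.6921 × 0.3079 = 0.2131
I = P(1−P) = 0.21309

0.2131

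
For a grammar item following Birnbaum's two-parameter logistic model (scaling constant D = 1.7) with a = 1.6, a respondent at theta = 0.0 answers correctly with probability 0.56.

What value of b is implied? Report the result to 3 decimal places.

P(theta) = 1 / (1 + exp(−D·a(theta − b)))
logit(0.56) = ln(0.56/0.44) = 0.2412
b = theta − logit/(1.7·a) = 0.0 − 0.2412/2.7200 = -0.0887

-0.089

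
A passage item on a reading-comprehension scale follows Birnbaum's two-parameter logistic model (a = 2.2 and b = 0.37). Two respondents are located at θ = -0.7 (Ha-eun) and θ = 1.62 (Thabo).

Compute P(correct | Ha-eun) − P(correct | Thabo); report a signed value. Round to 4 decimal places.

P(θ) = 1 / (1 + exp(−a(θ − b)))
P(Ha-eun) = 0.0867  [exponent -2.3540]
P(Thabo) = 0.9399  [exponent 2.7500]
Difference = 0.0867 − 0.9399 = -0.8532

-0.8532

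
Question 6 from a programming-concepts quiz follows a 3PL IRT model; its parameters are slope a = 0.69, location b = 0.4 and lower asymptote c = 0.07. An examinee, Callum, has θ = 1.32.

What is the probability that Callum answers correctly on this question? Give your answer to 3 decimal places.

P(θ) = c + (1 − c) · 1 / (1 + exp(−a(θ − b)))
Exponent: 0.69 × (1.32 − 0.4) = 0.6348
1/(1 + e^{-0.6348}) = 0.6536
P = 0.07 + 0.93 × 0.6536 = 0.6778

0.678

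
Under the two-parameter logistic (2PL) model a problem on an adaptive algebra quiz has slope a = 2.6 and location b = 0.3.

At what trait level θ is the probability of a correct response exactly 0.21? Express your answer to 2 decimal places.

-0.21

P(θ) = 1 / (1 + exp(−a(θ − b)))
logit = ln(0.2100/0.7900) = -1.3249
θ = b + logit/(a) = 0.3 + (-1.3249)/2.6000 = -0.2096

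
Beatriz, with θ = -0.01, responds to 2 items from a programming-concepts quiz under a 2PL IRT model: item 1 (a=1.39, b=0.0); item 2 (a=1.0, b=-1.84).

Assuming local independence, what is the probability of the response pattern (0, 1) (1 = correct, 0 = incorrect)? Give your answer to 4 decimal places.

P(θ) = 1 / (1 + exp(−a(θ − b)))
P_1 = 1/(1+e^{0.0139}) = 0.4965
P_2 = 1/(1+e^{-1.8300}) = 0.8618
L = (1−P_1) × P_2 = 0.5035 × 0.8618 = 0.43388

0.4339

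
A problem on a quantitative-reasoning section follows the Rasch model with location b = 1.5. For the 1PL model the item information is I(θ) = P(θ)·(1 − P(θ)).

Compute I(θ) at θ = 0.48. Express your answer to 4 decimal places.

0.1948

P = 1/(1+e^{1.0200}) = 0.2650
P(1−P) = 0.2650 × 0.7350 = 0.1948
I = P(1−P) = 0.19479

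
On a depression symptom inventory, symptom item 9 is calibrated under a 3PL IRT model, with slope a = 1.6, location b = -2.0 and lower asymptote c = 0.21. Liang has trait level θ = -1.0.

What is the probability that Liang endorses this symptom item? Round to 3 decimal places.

0.867

P(θ) = c + (1 − c) · 1 / (1 + exp(−a(θ − b)))
Exponent: 1.6 × (-1.0 − (-2.0)) = 1.6000
1/(1 + e^{-1.6000}) = 0.8320
P = 0.21 + 0.79 × 0.8320 = 0.8673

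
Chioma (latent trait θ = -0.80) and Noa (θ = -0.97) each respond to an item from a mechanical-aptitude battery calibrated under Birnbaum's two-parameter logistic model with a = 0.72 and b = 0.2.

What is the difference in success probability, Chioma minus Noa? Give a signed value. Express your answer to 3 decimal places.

P(θ) = 1 / (1 + exp(−a(θ − b)))
P(Chioma) = 0.3274  [exponent -0.7200]
P(Noa) = 0.3010  [exponent -0.8424]
Difference = 0.3274 − 0.3010 = 0.0264

0.026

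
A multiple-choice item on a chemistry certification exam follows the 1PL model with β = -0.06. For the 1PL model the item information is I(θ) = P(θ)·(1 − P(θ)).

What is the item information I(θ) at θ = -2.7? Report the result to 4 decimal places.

0.0622

P = 1/(1+e^{2.6400}) = 0.0666
P(1−P) = 0.0666 × 0.9334 = 0.0622
I = P(1−P) = 0.06217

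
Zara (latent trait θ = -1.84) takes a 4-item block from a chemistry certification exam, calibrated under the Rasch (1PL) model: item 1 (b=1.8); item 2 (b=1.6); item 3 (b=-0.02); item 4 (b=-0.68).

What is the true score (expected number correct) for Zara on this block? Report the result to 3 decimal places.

P(θ) = 1 / (1 + exp(−(θ − b)))
P_1 = 1/(1+e^{3.6400}) = 0.0256
P_2 = 1/(1+e^{3.4400}) = 0.0311
P_3 = 1/(1+e^{1.8200}) = 0.1394
P_4 = 1/(1+e^{1.1600}) = 0.2387
E[score] = 0.0256 + 0.0311 + 0.1394 + 0.2387 = 0.4348

0.435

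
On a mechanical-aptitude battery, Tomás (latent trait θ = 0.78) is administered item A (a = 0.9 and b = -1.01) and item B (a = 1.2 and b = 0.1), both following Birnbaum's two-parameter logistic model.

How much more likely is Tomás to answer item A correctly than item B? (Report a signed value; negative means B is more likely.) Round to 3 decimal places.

P(θ) = 1 / (1 + exp(−a(θ − b)))
P_A = 0.8336
P_B = 0.6934
P_A − P_B = 0.1402

0.140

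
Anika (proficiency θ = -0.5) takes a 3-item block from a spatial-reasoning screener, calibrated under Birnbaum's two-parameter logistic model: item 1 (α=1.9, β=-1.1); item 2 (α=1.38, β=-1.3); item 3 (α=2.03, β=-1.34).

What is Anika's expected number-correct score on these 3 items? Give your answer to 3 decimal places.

2.355

P(θ) = 1 / (1 + exp(−α(θ − β)))
P_1 = 1/(1+e^{-1.1400}) = 0.7577
P_2 = 1/(1+e^{-1.1040}) = 0.7510
P_3 = 1/(1+e^{-1.7052}) = 0.8462
E[score] = 0.7577 + 0.7510 + 0.8462 = 2.3549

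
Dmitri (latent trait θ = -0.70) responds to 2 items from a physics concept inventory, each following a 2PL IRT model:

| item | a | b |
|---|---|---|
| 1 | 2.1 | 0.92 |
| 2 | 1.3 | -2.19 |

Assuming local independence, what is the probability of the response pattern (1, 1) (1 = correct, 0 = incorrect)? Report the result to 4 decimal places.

0.0282

P(θ) = 1 / (1 + exp(−a(θ − b)))
P_1 = 1/(1+e^{3.4020}) = 0.0322
P_2 = 1/(1+e^{-1.9370}) = 0.8740
L = P_1 × P_2 = 0.0322 × 0.8740 = 0.02817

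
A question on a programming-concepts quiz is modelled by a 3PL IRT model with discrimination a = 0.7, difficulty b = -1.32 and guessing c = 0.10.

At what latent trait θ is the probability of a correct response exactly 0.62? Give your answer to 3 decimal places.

P(θ) = c + (1 − c) · 1 / (1 + exp(−a(θ − b)))
Remove guessing floor: (0.62 − 0.10)/(1 − 0.10) = 0.5778
logit = ln(0.5778/0.4222) = 0.3137
θ = b + logit/(a) = -1.32 + 0.3137/0.7000 = -0.8719

-0.872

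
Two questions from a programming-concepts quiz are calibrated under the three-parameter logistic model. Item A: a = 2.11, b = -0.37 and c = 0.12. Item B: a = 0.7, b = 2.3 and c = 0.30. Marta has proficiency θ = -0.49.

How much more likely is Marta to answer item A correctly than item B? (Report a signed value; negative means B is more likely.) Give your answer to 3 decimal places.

P(θ) = c + (1 − c) · 1 / (1 + exp(−a(θ − b)))
P_A = 0.5046
P_B = 0.3870
P_A − P_B = 0.1176

0.118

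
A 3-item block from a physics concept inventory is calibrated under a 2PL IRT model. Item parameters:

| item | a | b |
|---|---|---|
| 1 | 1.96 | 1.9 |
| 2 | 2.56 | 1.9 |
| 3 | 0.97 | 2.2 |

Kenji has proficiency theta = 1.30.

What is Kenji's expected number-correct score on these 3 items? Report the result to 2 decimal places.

0.71

P(theta) = 1 / (1 + exp(−a(theta − b)))
P_1 = 1/(1+e^{1.1760}) = 0.2358
P_2 = 1/(1+e^{1.5360}) = 0.1771
P_3 = 1/(1+e^{0.8730}) = 0.2946
E[score] = 0.2358 + 0.1771 + 0.2946 = 0.7075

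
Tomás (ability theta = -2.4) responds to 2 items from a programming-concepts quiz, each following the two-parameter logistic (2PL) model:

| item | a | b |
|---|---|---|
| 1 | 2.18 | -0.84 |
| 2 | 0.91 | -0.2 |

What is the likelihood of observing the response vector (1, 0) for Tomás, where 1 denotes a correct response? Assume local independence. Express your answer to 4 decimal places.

0.0284

P(theta) = 1 / (1 + exp(−a(theta − b)))
P_1 = 1/(1+e^{3.4008}) = 0.0323
P_2 = 1/(1+e^{2.0020}) = 0.1190
L = P_1 × (1−P_2) = 0.0323 × 0.8810 = 0.02843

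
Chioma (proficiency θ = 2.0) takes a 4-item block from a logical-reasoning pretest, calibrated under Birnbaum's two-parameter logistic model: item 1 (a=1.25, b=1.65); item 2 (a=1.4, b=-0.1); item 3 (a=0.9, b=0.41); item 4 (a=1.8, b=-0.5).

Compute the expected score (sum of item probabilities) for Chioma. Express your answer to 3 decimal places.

P(θ) = 1 / (1 + exp(−a(θ − b)))
P_1 = 1/(1+e^{-0.4375}) = 0.6077
P_2 = 1/(1+e^{-2.9400}) = 0.9498
P_3 = 1/(1+e^{-1.4310}) = 0.8071
P_4 = 1/(1+e^{-4.5000}) = 0.9890
E[score] = 0.6077 + 0.9498 + 0.8071 + 0.9890 = 3.3535

3.354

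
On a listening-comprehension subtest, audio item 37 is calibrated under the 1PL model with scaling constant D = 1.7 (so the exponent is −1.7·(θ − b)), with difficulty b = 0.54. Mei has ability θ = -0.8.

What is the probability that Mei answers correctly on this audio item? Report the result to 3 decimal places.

0.093

P(θ) = 1 / (1 + exp(−D·(θ − b)))
Exponent: 1.7 × (-0.8 − 0.54) = -2.2780
1/(1 + e^{2.2780}) = 0.0930
P = 0.0930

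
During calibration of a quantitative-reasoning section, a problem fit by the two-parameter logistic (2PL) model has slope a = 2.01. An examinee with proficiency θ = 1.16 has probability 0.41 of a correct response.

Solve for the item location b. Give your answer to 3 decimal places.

P(θ) = 1 / (1 + exp(−a(θ − b)))
logit(0.41) = ln(0.41/0.59) = -0.3640
b = θ − logit/(a) = 1.16 − (-0.3640)/2.0100 = 1.3411

1.341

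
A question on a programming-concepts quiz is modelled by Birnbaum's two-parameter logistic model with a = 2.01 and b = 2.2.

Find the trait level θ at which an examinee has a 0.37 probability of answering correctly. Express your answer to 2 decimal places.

1.94

P(θ) = 1 / (1 + exp(−a(θ − b)))
logit = ln(0.3700/0.6300) = -0.5322
θ = b + logit/(a) = 2.2 + (-0.5322)/2.0100 = 1.9352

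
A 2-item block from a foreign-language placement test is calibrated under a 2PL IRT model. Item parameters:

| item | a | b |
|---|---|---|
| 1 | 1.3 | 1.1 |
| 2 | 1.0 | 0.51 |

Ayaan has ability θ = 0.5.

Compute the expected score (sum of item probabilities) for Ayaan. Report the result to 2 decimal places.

0.81

P(θ) = 1 / (1 + exp(−a(θ − b)))
P_1 = 1/(1+e^{0.7800}) = 0.3143
P_2 = 1/(1+e^{0.0100}) = 0.4975
E[score] = 0.3143 + 0.4975 = 0.8118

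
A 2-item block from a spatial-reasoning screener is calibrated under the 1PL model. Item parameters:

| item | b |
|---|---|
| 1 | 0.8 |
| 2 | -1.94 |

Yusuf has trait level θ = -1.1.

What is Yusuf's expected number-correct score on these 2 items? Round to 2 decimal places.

0.83

P(θ) = 1 / (1 + exp(−(θ − b)))
P_1 = 1/(1+e^{1.9000}) = 0.1301
P_2 = 1/(1+e^{-0.8400}) = 0.6985
E[score] = 0.1301 + 0.6985 = 0.8286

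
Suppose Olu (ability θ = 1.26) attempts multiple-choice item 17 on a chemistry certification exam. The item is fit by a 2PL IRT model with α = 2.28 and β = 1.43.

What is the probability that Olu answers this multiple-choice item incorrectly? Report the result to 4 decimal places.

0.5957

P(θ) = 1 / (1 + exp(−α(θ − β)))
Exponent: 2.28 × (1.26 − 1.43) = -0.3876
1/(1 + e^{0.3876}) = 0.4043
P(incorrect) = 1 − 0.4043 = 0.5957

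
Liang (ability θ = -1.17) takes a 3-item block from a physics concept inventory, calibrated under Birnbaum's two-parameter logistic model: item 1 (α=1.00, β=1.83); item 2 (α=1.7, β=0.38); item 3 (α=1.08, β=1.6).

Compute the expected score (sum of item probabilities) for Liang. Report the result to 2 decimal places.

P(θ) = 1 / (1 + exp(−α(θ − β)))
P_1 = 1/(1+e^{3.0000}) = 0.0474
P_2 = 1/(1+e^{2.6350}) = 0.0669
P_3 = 1/(1+e^{2.9916}) = 0.0478
E[score] = 0.0474 + 0.0669 + 0.0478 = 0.1622

0.16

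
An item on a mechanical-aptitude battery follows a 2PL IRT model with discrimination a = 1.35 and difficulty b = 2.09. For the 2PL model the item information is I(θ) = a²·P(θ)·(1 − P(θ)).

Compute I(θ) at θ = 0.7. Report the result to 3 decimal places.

0.210

P = 1/(1+e^{1.8765}) = 0.1328
P(1−P) = 0.1328 × 0.8672 = 0.1152
I = a² × P(1−P) = 1.35² × 0.1152 = 0.20988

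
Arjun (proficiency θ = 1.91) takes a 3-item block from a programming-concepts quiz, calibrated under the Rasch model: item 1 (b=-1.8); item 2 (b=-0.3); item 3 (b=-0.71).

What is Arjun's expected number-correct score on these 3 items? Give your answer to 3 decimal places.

2.809

P(θ) = 1 / (1 + exp(−(θ − b)))
P_1 = 1/(1+e^{-3.7100}) = 0.9761
P_2 = 1/(1+e^{-2.2100}) = 0.9011
P_3 = 1/(1+e^{-2.6200}) = 0.9321
E[score] = 0.9761 + 0.9011 + 0.9321 = 2.8094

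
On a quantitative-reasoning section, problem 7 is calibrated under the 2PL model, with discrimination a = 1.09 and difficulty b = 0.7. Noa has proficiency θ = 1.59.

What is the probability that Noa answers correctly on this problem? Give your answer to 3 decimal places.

P(θ) = 1 / (1 + exp(−a(θ − b)))
Exponent: 1.09 × (1.59 − 0.7) = 0.9701
1/(1 + e^{-0.9701}) = 0.7251

0.725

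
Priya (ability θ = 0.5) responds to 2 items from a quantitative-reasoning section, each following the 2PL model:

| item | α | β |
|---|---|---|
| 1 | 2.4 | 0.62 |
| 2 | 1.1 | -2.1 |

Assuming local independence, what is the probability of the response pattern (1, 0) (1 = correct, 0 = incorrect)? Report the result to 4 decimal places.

0.0232

P(θ) = 1 / (1 + exp(−α(θ − β)))
P_1 = 1/(1+e^{0.2880}) = 0.4285
P_2 = 1/(1+e^{-2.8600}) = 0.9458
L = P_1 × (1−P_2) = 0.4285 × 0.0542 = 0.02321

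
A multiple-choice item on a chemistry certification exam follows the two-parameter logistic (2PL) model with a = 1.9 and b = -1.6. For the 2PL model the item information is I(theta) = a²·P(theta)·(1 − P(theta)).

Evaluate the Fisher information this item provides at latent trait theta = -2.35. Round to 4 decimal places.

0.5642

P = 1/(1+e^{1.4250}) = 0.1939
P(1−P) = 0.1939 × 0.8061 = 0.1563
I = a² × P(1−P) = 1.9² × 0.1563 = 0.56421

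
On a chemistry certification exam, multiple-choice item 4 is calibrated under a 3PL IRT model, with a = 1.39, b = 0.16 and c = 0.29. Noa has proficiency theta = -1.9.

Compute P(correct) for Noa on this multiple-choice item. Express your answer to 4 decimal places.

0.3283

P(theta) = c + (1 − c) · 1 / (1 + exp(−a(theta − b)))
Exponent: 1.39 × (-1.9 − 0.16) = -2.8634
1/(1 + e^{2.8634}) = 0.0540
P = 0.29 + 0.71 × 0.0540 = 0.3283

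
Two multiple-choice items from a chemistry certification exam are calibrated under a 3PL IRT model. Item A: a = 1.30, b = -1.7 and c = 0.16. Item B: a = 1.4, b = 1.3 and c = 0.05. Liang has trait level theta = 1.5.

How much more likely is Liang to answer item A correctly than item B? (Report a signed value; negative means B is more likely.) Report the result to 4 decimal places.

0.3960

P(theta) = c + (1 − c) · 1 / (1 + exp(−a(theta − b)))
P_A = 0.9871
P_B = 0.5911
P_A − P_B = 0.3960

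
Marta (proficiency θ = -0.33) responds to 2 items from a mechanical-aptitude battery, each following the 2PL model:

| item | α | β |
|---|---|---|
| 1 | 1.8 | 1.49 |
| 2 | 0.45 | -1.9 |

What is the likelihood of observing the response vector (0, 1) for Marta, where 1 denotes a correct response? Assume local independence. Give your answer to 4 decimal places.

P(θ) = 1 / (1 + exp(−α(θ − β)))
P_1 = 1/(1+e^{3.2760}) = 0.0364
P_2 = 1/(1+e^{-0.7065}) = 0.6696
L = (1−P_1) × P_2 = 0.9636 × 0.6696 = 0.64525

0.6453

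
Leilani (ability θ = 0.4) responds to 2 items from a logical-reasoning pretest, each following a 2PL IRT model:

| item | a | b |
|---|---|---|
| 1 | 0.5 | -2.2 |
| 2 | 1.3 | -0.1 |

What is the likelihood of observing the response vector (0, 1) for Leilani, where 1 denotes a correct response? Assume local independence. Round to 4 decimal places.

P(θ) = 1 / (1 + exp(−a(θ − b)))
P_1 = 1/(1+e^{-1.3000}) = 0.7858
P_2 = 1/(1+e^{-0.6500}) = 0.6570
L = (1−P_1) × P_2 = 0.2142 × 0.6570 = 0.14071

0.1407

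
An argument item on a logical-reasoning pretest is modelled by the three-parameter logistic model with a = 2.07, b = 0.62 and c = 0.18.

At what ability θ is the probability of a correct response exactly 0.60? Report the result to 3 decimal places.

P(θ) = c + (1 − c) · 1 / (1 + exp(−a(θ − b)))
Remove guessing floor: (0.60 − 0.18)/(1 − 0.18) = 0.5122
logit = ln(0.5122/0.4878) = 0.0488
θ = b + logit/(a) = 0.62 + 0.0488/2.0700 = 0.6436

0.644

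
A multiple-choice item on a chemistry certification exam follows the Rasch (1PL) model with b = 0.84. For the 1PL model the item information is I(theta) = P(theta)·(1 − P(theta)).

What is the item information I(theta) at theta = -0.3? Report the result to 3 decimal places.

P = 1/(1+e^{1.1400}) = 0.2423
P(1−P) = 0.2423 × 0.7577 = 0.1836
I = P(1−P) = 0.18360

0.184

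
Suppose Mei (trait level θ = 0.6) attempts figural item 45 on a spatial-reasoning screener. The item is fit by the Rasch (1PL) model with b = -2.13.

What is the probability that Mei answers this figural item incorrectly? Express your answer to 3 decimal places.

P(θ) = 1 / (1 + exp(−(θ − b)))
Exponent: (0.6 − (-2.13)) = 2.7300
1/(1 + e^{-2.7300}) = 0.9388
P = 0.9388
P(incorrect) = 1 − 0.9388 = 0.0612

0.061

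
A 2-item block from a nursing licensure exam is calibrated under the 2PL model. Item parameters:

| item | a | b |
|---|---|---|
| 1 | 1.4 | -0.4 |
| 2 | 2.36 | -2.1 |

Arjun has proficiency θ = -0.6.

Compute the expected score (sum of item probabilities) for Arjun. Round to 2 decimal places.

1.40

P(θ) = 1 / (1 + exp(−a(θ − b)))
P_1 = 1/(1+e^{0.2800}) = 0.4305
P_2 = 1/(1+e^{-3.5400}) = 0.9718
E[score] = 0.4305 + 0.9718 = 1.4023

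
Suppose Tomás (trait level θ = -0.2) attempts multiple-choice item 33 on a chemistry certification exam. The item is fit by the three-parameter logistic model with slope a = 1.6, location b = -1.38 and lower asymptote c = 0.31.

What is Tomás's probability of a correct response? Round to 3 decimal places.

P(θ) = c + (1 − c) · 1 / (1 + exp(−a(θ − b)))
Exponent: 1.6 × (-0.2 − (-1.38)) = 1.8880
1/(1 + e^{-1.8880}) = 0.8685
P = 0.31 + 0.69 × 0.8685 = 0.9093

0.909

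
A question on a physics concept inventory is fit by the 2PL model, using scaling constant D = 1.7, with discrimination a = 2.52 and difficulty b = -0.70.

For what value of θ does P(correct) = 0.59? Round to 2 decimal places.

P(θ) = 1 / (1 + exp(−D·a(θ − b)))
logit = ln(0.5900/0.4100) = 0.3640
θ = b + logit/(1.7·a) = -0.70 + 0.3640/4.2840 = -0.6150

-0.62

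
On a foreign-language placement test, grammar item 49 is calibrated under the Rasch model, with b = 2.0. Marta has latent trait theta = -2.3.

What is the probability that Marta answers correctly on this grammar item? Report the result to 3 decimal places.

P(theta) = 1 / (1 + exp(−(theta − b)))
Exponent: (-2.3 − 2.0) = -4.3000
1/(1 + e^{4.3000}) = 0.0134
P = 0.0134

0.013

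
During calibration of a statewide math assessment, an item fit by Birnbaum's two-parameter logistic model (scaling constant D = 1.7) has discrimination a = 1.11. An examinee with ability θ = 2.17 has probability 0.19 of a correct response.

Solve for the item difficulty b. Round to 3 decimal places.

P(θ) = 1 / (1 + exp(−D·a(θ − b)))
logit(0.19) = ln(0.19/0.81) = -1.4500
b = θ − logit/(1.7·a) = 2.17 − (-1.4500)/1.8870 = 2.9384

2.938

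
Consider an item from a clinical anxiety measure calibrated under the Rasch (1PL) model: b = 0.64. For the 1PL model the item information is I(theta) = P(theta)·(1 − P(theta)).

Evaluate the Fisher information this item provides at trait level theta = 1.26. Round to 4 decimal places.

P = 1/(1+e^{-0.6200}) = 0.6502
P(1−P) = 0.6502 × 0.3498 = 0.2274
I = P(1−P) = 0.22743

0.2274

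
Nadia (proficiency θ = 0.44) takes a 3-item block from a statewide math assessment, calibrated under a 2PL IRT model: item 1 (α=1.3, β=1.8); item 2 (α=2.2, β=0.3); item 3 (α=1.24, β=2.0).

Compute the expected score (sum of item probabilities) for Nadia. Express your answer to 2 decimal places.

P(θ) = 1 / (1 + exp(−α(θ − β)))
P_1 = 1/(1+e^{1.7680}) = 0.1458
P_2 = 1/(1+e^{-0.3080}) = 0.5764
P_3 = 1/(1+e^{1.9344}) = 0.1263
E[score] = 0.1458 + 0.5764 + 0.1263 = 0.8485

0.85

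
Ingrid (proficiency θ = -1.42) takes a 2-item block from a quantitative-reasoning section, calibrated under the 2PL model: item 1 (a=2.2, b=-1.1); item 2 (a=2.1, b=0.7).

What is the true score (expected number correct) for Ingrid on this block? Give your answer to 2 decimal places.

0.34

P(θ) = 1 / (1 + exp(−a(θ − b)))
P_1 = 1/(1+e^{0.7040}) = 0.3309
P_2 = 1/(1+e^{4.4520}) = 0.0115
E[score] = 0.3309 + 0.0115 = 0.3424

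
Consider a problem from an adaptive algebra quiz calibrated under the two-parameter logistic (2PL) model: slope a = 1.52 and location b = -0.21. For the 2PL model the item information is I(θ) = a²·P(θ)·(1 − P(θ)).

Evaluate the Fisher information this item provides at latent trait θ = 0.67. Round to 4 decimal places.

P = 1/(1+e^{-1.3376}) = 0.7921
P(1−P) = 0.7921 × 0.2079 = 0.1647
I = a² × P(1−P) = 1.52² × 0.1647 = 0.38048

0.3805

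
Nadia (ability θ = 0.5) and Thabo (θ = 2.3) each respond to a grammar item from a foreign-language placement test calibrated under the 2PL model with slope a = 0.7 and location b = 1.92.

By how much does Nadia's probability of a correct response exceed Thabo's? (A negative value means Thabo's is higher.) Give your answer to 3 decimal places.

-0.296

P(θ) = 1 / (1 + exp(−a(θ − b)))
P(Nadia) = 0.2701  [exponent -0.9940]
P(Thabo) = 0.5661  [exponent 0.2660]
Difference = 0.2701 − 0.5661 = -0.2960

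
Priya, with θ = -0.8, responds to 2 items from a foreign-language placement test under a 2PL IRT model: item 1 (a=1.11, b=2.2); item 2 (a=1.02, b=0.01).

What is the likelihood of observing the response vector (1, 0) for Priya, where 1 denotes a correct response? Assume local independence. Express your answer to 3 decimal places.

P(θ) = 1 / (1 + exp(−a(θ − b)))
P_1 = 1/(1+e^{3.3300}) = 0.0346
P_2 = 1/(1+e^{0.8262}) = 0.3044
L = P_1 × (1−P_2) = 0.0346 × 0.6956 = 0.02404

0.024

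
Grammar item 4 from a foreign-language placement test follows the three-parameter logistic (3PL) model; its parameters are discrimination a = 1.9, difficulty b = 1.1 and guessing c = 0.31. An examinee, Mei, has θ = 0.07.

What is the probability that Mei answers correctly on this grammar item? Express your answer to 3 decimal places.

P(θ) = c + (1 − c) · 1 / (1 + exp(−a(θ − b)))
Exponent: 1.9 × (0.07 − 1.1) = -1.9570
1/(1 + e^{1.9570}) = 0.1238
P = 0.31 + 0.69 × 0.1238 = 0.3954

0.395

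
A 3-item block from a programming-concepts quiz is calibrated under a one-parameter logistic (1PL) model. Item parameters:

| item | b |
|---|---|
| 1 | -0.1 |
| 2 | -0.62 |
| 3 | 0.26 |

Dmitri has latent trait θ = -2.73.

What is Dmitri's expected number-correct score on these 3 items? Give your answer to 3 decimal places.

0.223

P(θ) = 1 / (1 + exp(−(θ − b)))
P_1 = 1/(1+e^{2.6300}) = 0.0672
P_2 = 1/(1+e^{2.1100}) = 0.1081
P_3 = 1/(1+e^{2.9900}) = 0.0479
E[score] = 0.0672 + 0.1081 + 0.0479 = 0.2232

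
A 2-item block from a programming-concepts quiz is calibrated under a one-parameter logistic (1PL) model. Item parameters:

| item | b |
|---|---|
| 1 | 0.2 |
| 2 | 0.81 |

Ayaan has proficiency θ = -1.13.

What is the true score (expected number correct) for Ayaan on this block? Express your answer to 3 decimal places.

0.335

P(θ) = 1 / (1 + exp(−(θ − b)))
P_1 = 1/(1+e^{1.3300}) = 0.2092
P_2 = 1/(1+e^{1.9400}) = 0.1256
E[score] = 0.2092 + 0.1256 = 0.3348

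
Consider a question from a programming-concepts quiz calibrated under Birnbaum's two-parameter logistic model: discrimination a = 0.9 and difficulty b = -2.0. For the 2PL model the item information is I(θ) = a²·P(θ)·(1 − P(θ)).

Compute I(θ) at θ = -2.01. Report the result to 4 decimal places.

P = 1/(1+e^{0.0090}) = 0.4978
P(1−P) = 0.4978 × 0.5022 = 0.2500
I = a² × P(1−P) = 0.9² × 0.2500 = 0.20250

0.2025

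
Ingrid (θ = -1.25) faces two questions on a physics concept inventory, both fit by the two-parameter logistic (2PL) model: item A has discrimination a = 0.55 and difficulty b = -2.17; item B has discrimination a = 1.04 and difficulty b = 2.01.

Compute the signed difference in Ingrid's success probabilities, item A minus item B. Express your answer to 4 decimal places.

0.5913

P(θ) = 1 / (1 + exp(−a(θ − b)))
P_A = 0.6239
P_B = 0.0326
P_A − P_B = 0.5913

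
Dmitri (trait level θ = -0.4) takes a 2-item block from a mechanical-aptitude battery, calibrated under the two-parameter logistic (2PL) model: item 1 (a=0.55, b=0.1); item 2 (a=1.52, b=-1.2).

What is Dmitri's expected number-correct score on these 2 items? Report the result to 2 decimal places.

P(θ) = 1 / (1 + exp(−a(θ − b)))
P_1 = 1/(1+e^{0.2750}) = 0.4317
P_2 = 1/(1+e^{-1.2160}) = 0.7714
E[score] = 0.4317 + 0.7714 = 1.2030

1.20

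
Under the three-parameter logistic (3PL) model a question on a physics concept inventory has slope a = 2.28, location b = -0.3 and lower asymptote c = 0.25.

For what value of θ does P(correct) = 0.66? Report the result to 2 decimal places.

P(θ) = c + (1 − c) · 1 / (1 + exp(−a(θ − b)))
Remove guessing floor: (0.66 − 0.25)/(1 − 0.25) = 0.5467
logit = ln(0.5467/0.4533) = 0.1872
θ = b + logit/(a) = -0.3 + 0.1872/2.2800 = -0.2179

-0.22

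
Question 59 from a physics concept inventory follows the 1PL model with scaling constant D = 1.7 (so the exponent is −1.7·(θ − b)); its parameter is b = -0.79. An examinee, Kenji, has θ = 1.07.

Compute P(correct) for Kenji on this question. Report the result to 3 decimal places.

0.959

P(θ) = 1 / (1 + exp(−D·(θ − b)))
Exponent: 1.7 × (1.07 − (-0.79)) = 3.1620
1/(1 + e^{-3.1620}) = 0.9594
P = 0.9594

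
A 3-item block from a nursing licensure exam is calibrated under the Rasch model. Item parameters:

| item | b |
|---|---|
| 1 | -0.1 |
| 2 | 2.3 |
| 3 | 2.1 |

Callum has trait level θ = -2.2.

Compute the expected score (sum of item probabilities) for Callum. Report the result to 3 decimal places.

0.133

P(θ) = 1 / (1 + exp(−(θ − b)))
P_1 = 1/(1+e^{2.1000}) = 0.1091
P_2 = 1/(1+e^{4.5000}) = 0.0110
P_3 = 1/(1+e^{4.3000}) = 0.0134
E[score] = 0.1091 + 0.0110 + 0.0134 = 0.1335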